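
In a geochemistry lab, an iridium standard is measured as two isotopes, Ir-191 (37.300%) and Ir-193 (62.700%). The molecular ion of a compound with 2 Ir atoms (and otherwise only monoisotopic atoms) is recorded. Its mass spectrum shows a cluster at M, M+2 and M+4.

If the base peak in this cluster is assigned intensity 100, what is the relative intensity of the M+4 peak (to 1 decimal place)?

84.0

Term probabilities: M 0.1391, M+2 0.4677, M+4 0.3931. Base peak = M+2.
P(M+2) = C(2,1) × 0.37300^1 × 0.62700^1 = 2 × 0.3730 × 0.6270 = 0.467742 (base)
P(M+4) = C(2,2) × 0.37300^0 × 0.62700^2 = 1 × 1.0000 × 0.393129 = 0.393129
Relative intensity = 0.393129 / 0.467742 × 100 = 84.0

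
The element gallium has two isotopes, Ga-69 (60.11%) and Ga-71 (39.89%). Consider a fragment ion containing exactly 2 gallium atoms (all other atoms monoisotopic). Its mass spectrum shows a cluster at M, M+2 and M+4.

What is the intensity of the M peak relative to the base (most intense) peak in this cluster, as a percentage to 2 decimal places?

75.34%

Binomial terms of (0.6011 + 0.3989)^2: M 0.3613, M+2 0.4796, M+4 0.1591 → M+2 is the base peak.
P(M+2) = C(2,1) × 0.6011^1 × 0.3989^1 = 2 × 0.6011 × 0.3989 = 0.479558 (base)
P(M) = C(2,0) × 0.6011^2 × 0.3989^0 = 1 × 0.36132121 × 1.0000 = 0.361321
Relative intensity = 0.361321 / 0.479558 × 100 = 75.34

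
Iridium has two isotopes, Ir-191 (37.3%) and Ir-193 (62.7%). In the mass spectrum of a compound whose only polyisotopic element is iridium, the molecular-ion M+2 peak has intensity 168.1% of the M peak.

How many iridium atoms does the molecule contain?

The M+2/M ratio from n Ir atoms is n · q/p = n · 0.627/0.373.
n = 1.681 × 0.373/0.627 = 1.00 ≈ 1

1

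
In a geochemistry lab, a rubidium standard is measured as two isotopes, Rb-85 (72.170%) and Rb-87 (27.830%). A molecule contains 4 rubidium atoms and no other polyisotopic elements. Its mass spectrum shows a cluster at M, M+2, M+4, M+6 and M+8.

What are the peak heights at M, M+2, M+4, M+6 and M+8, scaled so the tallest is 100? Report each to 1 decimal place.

Expanding (0.72170 + 0.27830)^4:
P(M) = 0.72170^4 = 0.271286
P(M+2) = 4 × 0.72170^3 × 0.27830^1 = 0.418450
P(M+4) = 6 × 0.72170^2 × 0.27830^2 = 0.242042
P(M+6) = 4 × 0.72170^1 × 0.27830^3 = 0.062224
P(M+8) = 0.27830^4 = 0.005999
The M+2 peak is largest (0.418450); scaling to 100 gives 64.8 : 100.0 : 57.8 : 14.9 : 1.4.

64.8 : 100.0 : 57.8 : 14.9 : 1.4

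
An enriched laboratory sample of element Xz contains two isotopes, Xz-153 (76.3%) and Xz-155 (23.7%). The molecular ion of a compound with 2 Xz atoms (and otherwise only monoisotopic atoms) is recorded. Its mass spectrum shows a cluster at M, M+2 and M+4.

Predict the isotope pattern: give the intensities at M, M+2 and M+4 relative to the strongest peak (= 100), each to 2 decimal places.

Each Xz atom is independently Xz-153 (p = 0.763) or Xz-155 (q = 0.237); the cluster is the binomial expansion (p + q)^2.
P(M) = 0.763^2 = 0.582169
P(M+2) = 2 × 0.763^1 × 0.237^1 = 0.361662
P(M+4) = 0.237^2 = 0.056169
The M peak is largest (0.582169); scaling to 100 gives 100.00 : 62.12 : 9.65.

100.00 : 62.12 : 9.65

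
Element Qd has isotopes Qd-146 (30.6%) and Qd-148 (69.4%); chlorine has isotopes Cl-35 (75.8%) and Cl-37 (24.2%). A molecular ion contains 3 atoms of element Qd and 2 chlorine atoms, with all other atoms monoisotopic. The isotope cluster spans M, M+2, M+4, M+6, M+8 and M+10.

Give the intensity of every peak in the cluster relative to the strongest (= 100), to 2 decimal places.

4.50 : 33.51 : 89.49 : 100.00 : 40.62 : 5.35

Element Qd pattern (n=3): 0.02865262 : 0.19495015 : 0.44214185 : 0.33425538
Chlorine pattern (n=2): 0.574564 : 0.366872 : 0.058564
Convolve the two distributions (both contribute in 2-u steps):
  M: 0.02865262×0.574564 = 0.016463
  M+2: 0.02865262×0.366872 + 0.19495015×0.574564 = 0.122523
  M+4: 0.02865262×0.058564 + 0.19495015×0.366872 + 0.44214185×0.574564 = 0.327239
  M+6: 0.19495015×0.058564 + 0.44214185×0.366872 + 0.33425538×0.574564 = 0.365678
  M+8: 0.44214185×0.058564 + 0.33425538×0.366872 = 0.148523
  M+10: 0.33425538×0.058564 = 0.019575
Scale to base peak (0.365678) = 100: 4.50 : 33.51 : 89.49 : 100.00 : 40.62 : 5.35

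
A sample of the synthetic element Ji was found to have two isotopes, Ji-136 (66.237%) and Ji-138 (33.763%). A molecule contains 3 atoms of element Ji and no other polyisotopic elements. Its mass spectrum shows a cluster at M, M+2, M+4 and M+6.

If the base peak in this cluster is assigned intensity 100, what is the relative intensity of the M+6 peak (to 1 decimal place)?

(0.66237 + 0.33763)^3 gives M 0.2906, M+2 0.4444, M+4 0.2265, M+6 0.0385; the largest is M+2.
P(M+2) = C(3,1) × 0.66237^2 × 0.33763^1 = 3 × 0.43873402 × 0.33763 = 0.444389 (base)
P(M+6) = C(3,3) × 0.66237^0 × 0.33763^3 = 1 × 1.0000 × 0.0384878 = 0.038488
Relative intensity = 0.038488 / 0.444389 × 100 = 8.7

8.7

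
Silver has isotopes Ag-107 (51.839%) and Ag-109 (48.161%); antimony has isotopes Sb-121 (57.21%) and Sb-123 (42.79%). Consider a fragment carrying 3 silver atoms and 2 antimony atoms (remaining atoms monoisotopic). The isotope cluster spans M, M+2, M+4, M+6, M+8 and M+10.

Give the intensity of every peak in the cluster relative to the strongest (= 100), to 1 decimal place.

Silver pattern (n=3): 0.13930601 : 0.38826655 : 0.36071887 : 0.11170857
Antimony pattern (n=2): 0.32729841 : 0.48960318 : 0.18309841
Convolve the two distributions (both contribute in 2-u steps):
  M: 0.13930601×0.32729841 = 0.045595
  M+2: 0.13930601×0.48960318 + 0.38826655×0.32729841 = 0.195284
  M+4: 0.13930601×0.18309841 + 0.38826655×0.48960318 + 0.36071887×0.32729841 = 0.333666
  M+6: 0.38826655×0.18309841 + 0.36071887×0.48960318 + 0.11170857×0.32729841 = 0.284262
  M+8: 0.36071887×0.18309841 + 0.11170857×0.48960318 = 0.120740
  M+10: 0.11170857×0.18309841 = 0.020454
Scale to base peak (0.333666) = 100: 13.7 : 58.5 : 100.0 : 85.2 : 36.2 : 6.1

13.7 : 58.5 : 100.0 : 85.2 : 36.2 : 6.1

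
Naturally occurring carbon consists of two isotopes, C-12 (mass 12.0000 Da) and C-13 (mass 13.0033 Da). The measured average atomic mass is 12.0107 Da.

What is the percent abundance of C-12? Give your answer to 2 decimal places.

Writing the weighted mean with unknown fraction x of C-12:
12.0000·x + 13.0033·(1 − x) = 12.0107
(12.0000 − 13.0033)·x = 12.0107 − 13.0033
x = -0.9926 / -1.0033 = 0.98934 → 98.93% C-12, 1.07% C-13.

98.93%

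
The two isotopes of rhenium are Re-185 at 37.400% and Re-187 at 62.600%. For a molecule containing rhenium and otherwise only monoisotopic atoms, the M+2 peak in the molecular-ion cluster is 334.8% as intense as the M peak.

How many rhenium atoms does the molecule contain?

For n independent Re atoms, I(M+2)/I(M) = n · (abundance Re-187) / (abundance Re-185) = n · 0.62600/0.37400.
n = 3.348 × 0.37400/0.62600 = 2.00 ≈ 2

2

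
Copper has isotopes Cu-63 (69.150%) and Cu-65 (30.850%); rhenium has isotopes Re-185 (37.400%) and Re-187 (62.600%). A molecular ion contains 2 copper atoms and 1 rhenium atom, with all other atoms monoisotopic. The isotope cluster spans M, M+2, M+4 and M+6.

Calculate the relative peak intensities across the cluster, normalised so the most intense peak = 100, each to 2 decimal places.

Copper pattern (n=2): 0.47817225 : 0.4266555 : 0.09517225
Rhenium pattern (n=1): 0.3740 : 0.6260
Convolve the two distributions (both contribute in 2-u steps):
  M: 0.47817225×0.3740 = 0.178836
  M+2: 0.47817225×0.6260 + 0.4266555×0.3740 = 0.458905
  M+4: 0.4266555×0.6260 + 0.09517225×0.3740 = 0.302681
  M+6: 0.09517225×0.6260 = 0.059578
Scale to base peak (0.458905) = 100: 38.97 : 100.00 : 65.96 : 12.98

38.97 : 100.00 : 65.96 : 12.98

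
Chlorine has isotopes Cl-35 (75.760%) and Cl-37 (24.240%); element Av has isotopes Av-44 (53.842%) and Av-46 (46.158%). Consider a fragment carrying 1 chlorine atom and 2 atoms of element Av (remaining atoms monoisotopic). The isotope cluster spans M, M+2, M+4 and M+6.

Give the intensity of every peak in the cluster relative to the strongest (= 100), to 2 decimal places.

Chlorine pattern (n=1): 0.7576 : 0.2424
Element Av pattern (n=2): 0.2898961 : 0.49704781 : 0.2130561
Convolve the two distributions (both contribute in 2-u steps):
  M: 0.7576×0.2898961 = 0.219625
  M+2: 0.7576×0.49704781 + 0.2424×0.2898961 = 0.446834
  M+4: 0.7576×0.2130561 + 0.2424×0.49704781 = 0.281896
  M+6: 0.2424×0.2130561 = 0.051645
Scale to base peak (0.446834) = 100: 49.15 : 100.00 : 63.09 : 11.56

49.15 : 100.00 : 63.09 : 11.56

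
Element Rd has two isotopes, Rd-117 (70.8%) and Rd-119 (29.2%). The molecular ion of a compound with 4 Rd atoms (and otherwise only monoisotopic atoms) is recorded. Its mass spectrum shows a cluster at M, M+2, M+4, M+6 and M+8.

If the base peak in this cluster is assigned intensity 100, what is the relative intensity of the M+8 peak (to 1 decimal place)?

1.8

Binomial terms of (0.708 + 0.292)^4: M 0.2513, M+2 0.4145, M+4 0.2564, M+6 0.0705, M+8 0.0073 → M+2 is the base peak.
P(M+2) = C(4,1) × 0.708^3 × 0.292^1 = 4 × 0.35489491 × 0.2920 = 0.414517 (base)
P(M+8) = C(4,4) × 0.708^0 × 0.292^4 = 1 × 1.0000 × 0.00726995 = 0.007270
Relative intensity = 0.007270 / 0.414517 × 100 = 1.8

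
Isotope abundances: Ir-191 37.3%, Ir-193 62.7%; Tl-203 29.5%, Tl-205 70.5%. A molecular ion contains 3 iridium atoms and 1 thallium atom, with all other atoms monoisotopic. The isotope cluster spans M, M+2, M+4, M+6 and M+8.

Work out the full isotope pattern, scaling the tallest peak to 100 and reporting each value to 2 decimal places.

Iridium pattern (n=3): 0.05189512 : 0.26170165 : 0.43991135 : 0.24649188
Thallium pattern (n=1): 0.2950 : 0.7050
Convolve the two distributions (both contribute in 2-u steps):
  M: 0.05189512×0.2950 = 0.015309
  M+2: 0.05189512×0.7050 + 0.26170165×0.2950 = 0.113788
  M+4: 0.26170165×0.7050 + 0.43991135×0.2950 = 0.314274
  M+6: 0.43991135×0.7050 + 0.24649188×0.2950 = 0.382853
  M+8: 0.24649188×0.7050 = 0.173777
Scale to base peak (0.382853) = 100: 4.00 : 29.72 : 82.09 : 100.00 : 45.39

4.00 : 29.72 : 82.09 : 100.00 : 45.39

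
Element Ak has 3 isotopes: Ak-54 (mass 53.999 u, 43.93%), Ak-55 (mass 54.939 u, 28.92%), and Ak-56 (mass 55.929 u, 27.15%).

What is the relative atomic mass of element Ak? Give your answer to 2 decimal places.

Average mass = Σ (abundance × isotope mass) = 0.4393 × 53.999 + 0.2892 × 54.939 + 0.2715 × 55.929
= 23.7218 + 15.8884 + 15.1847 = 54.7949 u

54.79 u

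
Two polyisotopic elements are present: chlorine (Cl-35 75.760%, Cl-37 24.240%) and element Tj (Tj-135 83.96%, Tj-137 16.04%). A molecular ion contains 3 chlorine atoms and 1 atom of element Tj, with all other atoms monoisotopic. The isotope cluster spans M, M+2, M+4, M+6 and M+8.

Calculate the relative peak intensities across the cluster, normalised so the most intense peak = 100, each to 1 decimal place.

Chlorine pattern (n=3): 0.4348304 : 0.41738208 : 0.13354464 : 0.01424288
Element Tj pattern (n=1): 0.8396 : 0.1604
Convolve the two distributions (both contribute in 2-u steps):
  M: 0.4348304×0.8396 = 0.365084
  M+2: 0.4348304×0.1604 + 0.41738208×0.8396 = 0.420181
  M+4: 0.41738208×0.1604 + 0.13354464×0.8396 = 0.179072
  M+6: 0.13354464×0.1604 + 0.01424288×0.8396 = 0.033379
  M+8: 0.01424288×0.1604 = 0.002285
Scale to base peak (0.420181) = 100: 86.9 : 100.0 : 42.6 : 7.9 : 0.5

86.9 : 100.0 : 42.6 : 7.9 : 0.5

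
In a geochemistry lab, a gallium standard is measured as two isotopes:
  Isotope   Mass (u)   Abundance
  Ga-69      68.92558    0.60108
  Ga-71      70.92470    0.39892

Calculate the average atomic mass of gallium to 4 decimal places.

69.7231 u

Weight each isotope mass by its fractional abundance: 0.60108 × 68.92558 + 0.39892 × 70.92470
= 41.429788 + 28.293281 = 69.723069 u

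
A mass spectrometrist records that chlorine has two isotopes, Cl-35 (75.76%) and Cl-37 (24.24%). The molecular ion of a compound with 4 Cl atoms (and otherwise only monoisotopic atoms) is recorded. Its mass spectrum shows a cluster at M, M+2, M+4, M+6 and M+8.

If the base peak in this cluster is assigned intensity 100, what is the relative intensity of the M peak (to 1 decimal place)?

78.1

(0.7576 + 0.2424)^4 gives M 0.3294, M+2 0.4216, M+4 0.2023, M+6 0.0432, M+8 0.0035; the largest is M+2.
P(M+2) = C(4,1) × 0.7576^3 × 0.2424^1 = 4 × 0.4348304 × 0.2424 = 0.421612 (base)
P(M) = C(4,0) × 0.7576^4 × 0.2424^0 = 1 × 0.32942751 × 1.0000 = 0.329428
Relative intensity = 0.329428 / 0.421612 × 100 = 78.1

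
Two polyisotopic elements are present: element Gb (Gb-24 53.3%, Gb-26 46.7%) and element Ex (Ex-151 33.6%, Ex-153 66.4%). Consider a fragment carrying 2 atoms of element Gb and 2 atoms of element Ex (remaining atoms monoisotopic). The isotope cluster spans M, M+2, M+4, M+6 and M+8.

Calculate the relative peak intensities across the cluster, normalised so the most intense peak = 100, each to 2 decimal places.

Element Gb pattern (n=2): 0.284089 : 0.497822 : 0.218089
Element Ex pattern (n=2): 0.112896 : 0.446208 : 0.440896
Convolve the two distributions (both contribute in 2-u steps):
  M: 0.284089×0.112896 = 0.032073
  M+2: 0.284089×0.446208 + 0.497822×0.112896 = 0.182965
  M+4: 0.284089×0.440896 + 0.497822×0.446208 + 0.218089×0.112896 = 0.372007
  M+6: 0.497822×0.440896 + 0.218089×0.446208 = 0.316801
  M+8: 0.218089×0.440896 = 0.096155
Scale to base peak (0.372007) = 100: 8.62 : 49.18 : 100.00 : 85.16 : 25.85

8.62 : 49.18 : 100.00 : 85.16 : 25.85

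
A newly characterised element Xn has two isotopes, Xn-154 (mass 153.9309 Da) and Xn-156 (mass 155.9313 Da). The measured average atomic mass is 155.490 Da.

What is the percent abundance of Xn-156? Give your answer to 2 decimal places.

Writing the weighted mean with unknown fraction x of Xn-154:
153.9309·x + 155.9313·(1 − x) = 155.490
(153.9309 − 155.9313)·x = 155.490 − 155.9313
x = -0.4413 / -2.0004 = 0.22061 → 22.06% Xn-154, 77.94% Xn-156.

77.94%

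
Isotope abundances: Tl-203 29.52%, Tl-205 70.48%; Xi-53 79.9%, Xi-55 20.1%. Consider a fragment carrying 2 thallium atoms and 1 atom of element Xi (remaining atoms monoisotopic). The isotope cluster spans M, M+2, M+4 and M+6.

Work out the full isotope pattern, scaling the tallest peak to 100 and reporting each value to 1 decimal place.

Thallium pattern (n=2): 0.08714304 : 0.41611392 : 0.49674304
Element Xi pattern (n=1): 0.7990 : 0.2010
Convolve the two distributions (both contribute in 2-u steps):
  M: 0.08714304×0.7990 = 0.069627
  M+2: 0.08714304×0.2010 + 0.41611392×0.7990 = 0.349991
  M+4: 0.41611392×0.2010 + 0.49674304×0.7990 = 0.480537
  M+6: 0.49674304×0.2010 = 0.099845
Scale to base peak (0.480537) = 100: 14.5 : 72.8 : 100.0 : 20.8

14.5 : 72.8 : 100.0 : 20.8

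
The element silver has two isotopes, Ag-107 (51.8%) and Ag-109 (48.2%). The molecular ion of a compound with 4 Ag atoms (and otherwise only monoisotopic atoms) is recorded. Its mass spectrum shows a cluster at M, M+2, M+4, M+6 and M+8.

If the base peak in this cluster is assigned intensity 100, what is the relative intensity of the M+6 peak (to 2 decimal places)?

Binomial terms of (0.518 + 0.482)^4: M 0.0720, M+2 0.2680, M+4 0.3740, M+6 0.2320, M+8 0.0540 → M+4 is the base peak.
P(M+4) = C(4,2) × 0.518^2 × 0.482^2 = 6 × 0.268324 × 0.232324 = 0.374029 (base)
P(M+6) = C(4,3) × 0.518^1 × 0.482^3 = 4 × 0.5180 × 0.11198017 = 0.232023
Relative intensity = 0.232023 / 0.374029 × 100 = 62.03

62.03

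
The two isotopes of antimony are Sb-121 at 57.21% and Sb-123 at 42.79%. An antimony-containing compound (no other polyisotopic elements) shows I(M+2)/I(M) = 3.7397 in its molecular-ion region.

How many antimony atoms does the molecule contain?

With n Sb atoms, P(M+2)/P(M) = C(n,1)·p^(n−1)q / p^n = n·q/p = n · 0.4279/0.5721.
n = 3.7397 × 0.5721/0.4279 = 5.00 ≈ 5

5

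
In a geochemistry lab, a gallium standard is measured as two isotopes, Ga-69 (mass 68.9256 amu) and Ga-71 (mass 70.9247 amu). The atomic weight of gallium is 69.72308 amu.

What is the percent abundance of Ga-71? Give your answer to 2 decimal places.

With x = fraction of Ga-69 (so Ga-71 is 1 − x):
68.9256·x + 70.9247·(1 − x) = 69.72308
(68.9256 − 70.9247)·x = 69.72308 − 70.9247
x = -1.20162 / -1.9991 = 0.60108 → 60.11% Ga-69, 39.89% Ga-71.

39.89%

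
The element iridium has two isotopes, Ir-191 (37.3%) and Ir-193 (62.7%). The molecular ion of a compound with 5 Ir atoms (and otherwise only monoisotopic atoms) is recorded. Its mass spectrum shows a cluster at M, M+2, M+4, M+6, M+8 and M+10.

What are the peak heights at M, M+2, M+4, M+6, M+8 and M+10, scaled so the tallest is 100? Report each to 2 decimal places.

2.11 : 17.70 : 59.49 : 100.00 : 84.05 : 28.26

The 5 Ir atoms are independent, so intensities follow the terms of (0.373 + 0.627)^5.
P(M) = 0.373^5 = 0.007220
P(M+2) = 5 × 0.373^4 × 0.627^1 = 0.060684
P(M+4) = 10 × 0.373^3 × 0.627^2 = 0.204015
P(M+6) = 10 × 0.373^2 × 0.627^3 = 0.342942
P(M+8) = 5 × 0.373^1 × 0.627^4 = 0.288237
P(M+10) = 0.627^5 = 0.096903
The M+6 peak is largest (0.342942); scaling to 100 gives 2.11 : 17.70 : 59.49 : 100.00 : 84.05 : 28.26.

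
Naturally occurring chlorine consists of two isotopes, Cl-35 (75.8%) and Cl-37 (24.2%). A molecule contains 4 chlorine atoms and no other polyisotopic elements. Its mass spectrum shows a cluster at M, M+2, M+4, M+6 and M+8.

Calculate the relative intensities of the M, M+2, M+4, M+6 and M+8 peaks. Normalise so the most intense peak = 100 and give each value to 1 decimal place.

Expanding (0.758 + 0.242)^4:
P(M) = 0.758^4 = 0.330124
P(M+2) = 4 × 0.758^3 × 0.242^1 = 0.421583
P(M+4) = 6 × 0.758^2 × 0.242^2 = 0.201893
P(M+6) = 4 × 0.758^1 × 0.242^3 = 0.042971
P(M+8) = 0.242^4 = 0.003430
The M+2 peak is largest (0.421583); scaling to 100 gives 78.3 : 100.0 : 47.9 : 10.2 : 0.8.

78.3 : 100.0 : 47.9 : 10.2 : 0.8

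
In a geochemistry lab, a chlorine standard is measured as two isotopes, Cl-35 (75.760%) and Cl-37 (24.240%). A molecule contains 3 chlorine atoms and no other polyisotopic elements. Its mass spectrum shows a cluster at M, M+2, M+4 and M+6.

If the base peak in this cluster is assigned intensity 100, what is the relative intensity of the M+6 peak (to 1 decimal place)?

3.3

Term probabilities: M 0.4348, M+2 0.4174, M+4 0.1335, M+6 0.0142. Base peak = M.
P(M) = C(3,0) × 0.75760^3 × 0.24240^0 = 1 × 0.4348304 × 1.0000 = 0.434830 (base)
P(M+6) = C(3,3) × 0.75760^0 × 0.24240^3 = 1 × 1.0000 × 0.01424288 = 0.014243
Relative intensity = 0.014243 / 0.434830 × 100 = 3.3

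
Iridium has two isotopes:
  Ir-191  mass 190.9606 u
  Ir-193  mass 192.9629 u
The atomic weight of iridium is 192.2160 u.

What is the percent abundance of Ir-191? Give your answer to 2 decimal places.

37.30%

With x = fraction of Ir-191 (so Ir-193 is 1 − x):
190.9606·x + 192.9629·(1 − x) = 192.2160
(190.9606 − 192.9629)·x = 192.2160 − 192.9629
x = -0.7469 / -2.0023 = 0.37302 → 37.30% Ir-191, 62.70% Ir-193.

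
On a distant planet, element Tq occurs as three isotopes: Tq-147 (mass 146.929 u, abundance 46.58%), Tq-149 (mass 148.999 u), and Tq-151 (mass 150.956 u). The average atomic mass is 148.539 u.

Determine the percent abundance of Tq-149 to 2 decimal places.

The remaining 53.42% is split between Tq-149 (fraction x) and Tq-151 (fraction 0.5342 − x).
Substituting: 148.999x + 150.956(0.5342 − x) = 80.0994718
(148.999 − 150.956)x = -0.5412234  ⇒  x = 0.27656, y = 0.25764
Tq-149: 27.66%, Tq-151: 25.76%.

27.66%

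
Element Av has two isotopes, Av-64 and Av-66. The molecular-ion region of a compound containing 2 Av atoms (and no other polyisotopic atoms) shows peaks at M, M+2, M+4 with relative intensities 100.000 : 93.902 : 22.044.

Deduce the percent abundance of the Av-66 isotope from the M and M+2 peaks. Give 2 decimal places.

If p is the fraction of Av that is Av-64, then I(M+2)/I(M) = [C(2,1)·p^1·(1−p)] / p^2 = 2·(1−p)/p = 93.902/100.000 = 0.9390
(1−p)/p = 0.9390/2 = 0.4695  ⇒  p = 1/(1 + 0.4695) = 0.6805
Av-64: 68.05%, Av-66: 31.95%.

31.95%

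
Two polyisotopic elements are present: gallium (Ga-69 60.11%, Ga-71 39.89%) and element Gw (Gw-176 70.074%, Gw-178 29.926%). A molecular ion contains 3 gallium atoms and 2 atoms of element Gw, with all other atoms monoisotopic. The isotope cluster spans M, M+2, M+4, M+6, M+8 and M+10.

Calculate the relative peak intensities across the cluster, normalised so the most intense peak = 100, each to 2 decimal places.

Gallium pattern (n=3): 0.21719018 : 0.43239309 : 0.28694328 : 0.06347345
Element Gw pattern (n=2): 0.49103655 : 0.4194069 : 0.08955655
Convolve the two distributions (both contribute in 2-u steps):
  M: 0.21719018×0.49103655 = 0.106648
  M+2: 0.21719018×0.4194069 + 0.43239309×0.49103655 = 0.303412
  M+4: 0.21719018×0.08955655 + 0.43239309×0.4194069 + 0.28694328×0.49103655 = 0.341699
  M+6: 0.43239309×0.08955655 + 0.28694328×0.4194069 + 0.06347345×0.49103655 = 0.190237
  M+8: 0.28694328×0.08955655 + 0.06347345×0.4194069 = 0.052319
  M+10: 0.06347345×0.08955655 = 0.005684
Scale to base peak (0.341699) = 100: 31.21 : 88.80 : 100.00 : 55.67 : 15.31 : 1.66

31.21 : 88.80 : 100.00 : 55.67 : 15.31 : 1.66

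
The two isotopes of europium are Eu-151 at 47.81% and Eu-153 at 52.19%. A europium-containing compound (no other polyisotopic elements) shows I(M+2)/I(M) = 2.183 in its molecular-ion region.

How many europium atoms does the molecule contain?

For n independent Eu atoms, I(M+2)/I(M) = n · (abundance Eu-153) / (abundance Eu-151) = n · 0.5219/0.4781.
n = 2.183 × 0.4781/0.5219 = 2.00 ≈ 2

2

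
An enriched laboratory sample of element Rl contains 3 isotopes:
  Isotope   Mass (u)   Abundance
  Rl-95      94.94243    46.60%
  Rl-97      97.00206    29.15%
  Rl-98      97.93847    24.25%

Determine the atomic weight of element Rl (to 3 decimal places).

The abundance-weighted mean is 0.4660 × 94.94243 + 0.2915 × 97.00206 + 0.2425 × 97.93847
= 44.243172 + 28.276100 + 23.750079 = 96.269351 u

96.269 u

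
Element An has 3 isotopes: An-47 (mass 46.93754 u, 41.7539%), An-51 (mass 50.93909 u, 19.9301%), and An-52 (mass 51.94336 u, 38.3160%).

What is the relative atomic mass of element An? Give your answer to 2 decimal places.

49.65 u

Average mass = Σ (abundance × isotope mass) = 0.417539 × 46.93754 + 0.199301 × 50.93909 + 0.383160 × 51.94336
= 19.598254 + 10.152212 + 19.902618 = 49.653084 u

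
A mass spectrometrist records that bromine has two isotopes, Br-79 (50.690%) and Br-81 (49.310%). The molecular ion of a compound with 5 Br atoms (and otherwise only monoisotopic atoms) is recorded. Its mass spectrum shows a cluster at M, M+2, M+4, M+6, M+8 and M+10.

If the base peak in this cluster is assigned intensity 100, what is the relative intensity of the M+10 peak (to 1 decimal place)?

(0.50690 + 0.49310)^5 gives M 0.0335, M+2 0.1628, M+4 0.3167, M+6 0.3081, M+8 0.1498, M+10 0.0292; the largest is M+4.
P(M+4) = C(5,2) × 0.50690^3 × 0.49310^2 = 10 × 0.13024674 × 0.24314761 = 0.316692 (base)
P(M+10) = C(5,5) × 0.50690^0 × 0.49310^5 = 1 × 1.0000 × 0.02915245 = 0.029152
Relative intensity = 0.029152 / 0.316692 × 100 = 9.2

9.2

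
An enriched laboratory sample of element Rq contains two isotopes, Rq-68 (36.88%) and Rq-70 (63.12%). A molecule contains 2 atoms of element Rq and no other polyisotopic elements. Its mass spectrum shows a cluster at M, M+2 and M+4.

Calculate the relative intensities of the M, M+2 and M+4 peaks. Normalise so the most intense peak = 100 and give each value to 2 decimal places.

29.21 : 100.00 : 85.57

Expanding (0.3688 + 0.6312)^2:
P(M) = 0.3688^2 = 0.136013
P(M+2) = 2 × 0.3688^1 × 0.6312^1 = 0.465573
P(M+4) = 0.6312^2 = 0.398413
The M+2 peak is largest (0.465573); scaling to 100 gives 29.21 : 100.00 : 85.57.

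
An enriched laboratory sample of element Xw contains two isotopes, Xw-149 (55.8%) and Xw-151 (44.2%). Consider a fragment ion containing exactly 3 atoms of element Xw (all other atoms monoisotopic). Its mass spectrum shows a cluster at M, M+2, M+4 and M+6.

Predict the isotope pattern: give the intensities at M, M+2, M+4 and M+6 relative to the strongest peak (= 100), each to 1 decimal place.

The 3 Xw atoms are independent, so intensities follow the terms of (0.558 + 0.442)^3.
P(M) = 0.558^3 = 0.173741
P(M+2) = 3 × 0.558^2 × 0.442^1 = 0.412869
P(M+4) = 3 × 0.558^1 × 0.442^2 = 0.327039
P(M+6) = 0.442^3 = 0.086351
The M+2 peak is largest (0.412869); scaling to 100 gives 42.1 : 100.0 : 79.2 : 20.9.

42.1 : 100.0 : 79.2 : 20.9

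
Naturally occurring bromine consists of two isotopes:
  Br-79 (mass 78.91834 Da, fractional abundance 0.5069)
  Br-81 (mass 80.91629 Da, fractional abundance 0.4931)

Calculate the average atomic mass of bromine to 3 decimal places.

Average mass = Σ (abundance × isotope mass) = 0.5069 × 78.91834 + 0.4931 × 80.91629
= 40.003707 + 39.899823 = 79.903530 Da

79.904 Da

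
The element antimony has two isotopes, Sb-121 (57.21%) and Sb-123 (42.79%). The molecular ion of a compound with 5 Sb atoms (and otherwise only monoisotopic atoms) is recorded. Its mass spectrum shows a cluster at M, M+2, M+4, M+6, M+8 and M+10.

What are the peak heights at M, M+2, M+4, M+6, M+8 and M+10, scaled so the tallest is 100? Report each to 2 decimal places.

17.88 : 66.85 : 100.00 : 74.79 : 27.97 : 4.18

Each Sb atom is independently Sb-121 (p = 0.5721) or Sb-123 (q = 0.4279); the cluster is the binomial expansion (p + q)^5.
P(M) = 0.5721^5 = 0.061286
P(M+2) = 5 × 0.5721^4 × 0.4279^1 = 0.229192
P(M+4) = 10 × 0.5721^3 × 0.4279^2 = 0.342847
P(M+6) = 10 × 0.5721^2 × 0.4279^3 = 0.256431
P(M+8) = 5 × 0.5721^1 × 0.4279^4 = 0.095898
P(M+10) = 0.4279^5 = 0.014345
The M+4 peak is largest (0.342847); scaling to 100 gives 17.88 : 66.85 : 100.00 : 74.79 : 27.97 : 4.18.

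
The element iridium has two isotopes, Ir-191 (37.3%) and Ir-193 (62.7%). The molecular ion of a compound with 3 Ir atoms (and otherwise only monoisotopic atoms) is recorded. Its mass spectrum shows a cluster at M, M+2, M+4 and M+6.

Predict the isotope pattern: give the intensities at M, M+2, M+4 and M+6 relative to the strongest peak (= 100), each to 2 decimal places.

The 3 Ir atoms are independent, so intensities follow the terms of (0.373 + 0.627)^3.
P(M) = 0.373^3 = 0.051895
P(M+2) = 3 × 0.373^2 × 0.627^1 = 0.261702
P(M+4) = 3 × 0.373^1 × 0.627^2 = 0.439911
P(M+6) = 0.627^3 = 0.246492
The M+4 peak is largest (0.439911); scaling to 100 gives 11.80 : 59.49 : 100.00 : 56.03.

11.80 : 59.49 : 100.00 : 56.03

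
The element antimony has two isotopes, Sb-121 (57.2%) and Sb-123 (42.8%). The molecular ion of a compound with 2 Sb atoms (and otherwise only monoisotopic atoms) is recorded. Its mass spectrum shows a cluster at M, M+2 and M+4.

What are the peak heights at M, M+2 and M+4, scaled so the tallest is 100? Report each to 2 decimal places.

The 2 Sb atoms are independent, so intensities follow the terms of (0.572 + 0.428)^2.
P(M) = 0.572^2 = 0.327184
P(M+2) = 2 × 0.572^1 × 0.428^1 = 0.489632
P(M+4) = 0.428^2 = 0.183184
The M+2 peak is largest (0.489632); scaling to 100 gives 66.82 : 100.00 : 37.41.

66.82 : 100.00 : 37.41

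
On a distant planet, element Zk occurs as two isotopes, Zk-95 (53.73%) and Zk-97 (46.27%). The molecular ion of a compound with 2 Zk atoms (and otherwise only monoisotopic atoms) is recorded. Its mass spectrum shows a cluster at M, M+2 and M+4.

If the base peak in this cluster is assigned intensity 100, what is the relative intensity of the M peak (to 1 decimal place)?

58.1

(0.5373 + 0.4627)^2 gives M 0.2887, M+2 0.4972, M+4 0.2141; the largest is M+2.
P(M+2) = C(2,1) × 0.5373^1 × 0.4627^1 = 2 × 0.5373 × 0.4627 = 0.497217 (base)
P(M) = C(2,0) × 0.5373^2 × 0.4627^0 = 1 × 0.28869129 × 1.0000 = 0.288691
Relative intensity = 0.288691 / 0.497217 × 100 = 58.1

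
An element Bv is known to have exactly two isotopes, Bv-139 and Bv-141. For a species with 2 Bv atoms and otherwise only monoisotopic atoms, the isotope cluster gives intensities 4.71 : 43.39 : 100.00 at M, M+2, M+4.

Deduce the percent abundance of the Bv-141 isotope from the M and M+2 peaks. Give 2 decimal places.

82.16%

If p is the fraction of Bv that is Bv-139, then I(M+2)/I(M) = [C(2,1)·p^1·(1−p)] / p^2 = 2·(1−p)/p = 43.39/4.71 = 9.2123
(1−p)/p = 9.2123/2 = 4.6062  ⇒  p = 1/(1 + 4.6062) = 0.1784
Bv-139: 17.84%, Bv-141: 82.16%.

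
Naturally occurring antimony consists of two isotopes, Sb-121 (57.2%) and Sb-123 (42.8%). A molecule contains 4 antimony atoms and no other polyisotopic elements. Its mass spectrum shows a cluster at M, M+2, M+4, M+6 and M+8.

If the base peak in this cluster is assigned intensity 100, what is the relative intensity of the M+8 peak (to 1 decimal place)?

Term probabilities: M 0.1070, M+2 0.3204, M+4 0.3596, M+6 0.1794, M+8 0.0336. Base peak = M+4.
P(M+4) = C(4,2) × 0.572^2 × 0.428^2 = 6 × 0.327184 × 0.183184 = 0.359609 (base)
P(M+8) = C(4,4) × 0.572^0 × 0.428^4 = 1 × 1.0000 × 0.03355638 = 0.033556
Relative intensity = 0.033556 / 0.359609 × 100 = 9.3

9.3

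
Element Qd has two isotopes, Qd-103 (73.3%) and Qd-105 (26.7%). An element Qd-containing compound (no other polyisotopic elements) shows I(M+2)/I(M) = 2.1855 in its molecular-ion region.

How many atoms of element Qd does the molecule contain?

For n independent Qd atoms, I(M+2)/I(M) = n · (abundance Qd-105) / (abundance Qd-103) = n · 0.267/0.733.
n = 2.1855 × 0.733/0.267 = 6.00 ≈ 6

6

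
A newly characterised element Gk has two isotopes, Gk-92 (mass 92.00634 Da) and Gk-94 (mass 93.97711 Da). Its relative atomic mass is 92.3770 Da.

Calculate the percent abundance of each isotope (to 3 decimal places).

Gk-92: 81.192%, Gk-94: 18.808%

Writing the weighted mean with unknown fraction x of Gk-92:
92.00634·x + 93.97711·(1 − x) = 92.3770
(92.00634 − 93.97711)·x = 92.3770 − 93.97711
x = -1.60011 / -1.97077 = 0.81192 → 81.192% Gk-92, 18.808% Gk-94.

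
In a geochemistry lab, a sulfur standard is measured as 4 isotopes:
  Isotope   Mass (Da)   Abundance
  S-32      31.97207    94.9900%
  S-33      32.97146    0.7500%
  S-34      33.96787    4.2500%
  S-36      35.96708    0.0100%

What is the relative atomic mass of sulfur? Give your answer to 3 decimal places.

Ar = Σ fᵢ·mᵢ = 0.949900 × 31.97207 + 0.007500 × 32.97146 + 0.042500 × 33.96787 + 0.000100 × 35.96708
= 30.370269 + 0.247286 + 1.443634 + 0.003597 = 32.064786 Da

32.065 Da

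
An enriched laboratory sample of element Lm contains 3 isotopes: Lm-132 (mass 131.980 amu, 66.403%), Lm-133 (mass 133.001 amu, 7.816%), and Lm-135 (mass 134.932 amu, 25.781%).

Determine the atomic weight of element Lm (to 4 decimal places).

Weight each isotope mass by its fractional abundance: 0.66403 × 131.980 + 0.07816 × 133.001 + 0.25781 × 134.932
= 87.63868 + 10.39536 + 34.78682 = 132.82086 amu

132.8209 amu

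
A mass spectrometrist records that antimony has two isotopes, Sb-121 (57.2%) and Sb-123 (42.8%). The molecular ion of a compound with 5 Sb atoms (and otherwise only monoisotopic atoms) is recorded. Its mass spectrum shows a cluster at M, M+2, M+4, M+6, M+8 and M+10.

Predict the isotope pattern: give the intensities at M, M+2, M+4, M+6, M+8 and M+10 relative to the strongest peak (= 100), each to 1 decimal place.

17.9 : 66.8 : 100.0 : 74.8 : 28.0 : 4.2

Each Sb atom is independently Sb-121 (p = 0.572) or Sb-123 (q = 0.428); the cluster is the binomial expansion (p + q)^5.
P(M) = 0.572^5 = 0.061232
P(M+2) = 5 × 0.572^4 × 0.428^1 = 0.229086
P(M+4) = 10 × 0.572^3 × 0.428^2 = 0.342827
P(M+6) = 10 × 0.572^2 × 0.428^3 = 0.256521
P(M+8) = 5 × 0.572^1 × 0.428^4 = 0.095971
P(M+10) = 0.428^5 = 0.014362
The M+4 peak is largest (0.342827); scaling to 100 gives 17.9 : 66.8 : 100.0 : 74.8 : 28.0 : 4.2.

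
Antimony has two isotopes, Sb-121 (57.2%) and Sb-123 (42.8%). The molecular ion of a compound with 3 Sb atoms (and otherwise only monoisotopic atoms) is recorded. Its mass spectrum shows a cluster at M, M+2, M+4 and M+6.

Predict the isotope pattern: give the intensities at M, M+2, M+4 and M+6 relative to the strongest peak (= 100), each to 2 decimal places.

Each Sb atom is independently Sb-121 (p = 0.572) or Sb-123 (q = 0.428); the cluster is the binomial expansion (p + q)^3.
P(M) = 0.572^3 = 0.187149
P(M+2) = 3 × 0.572^2 × 0.428^1 = 0.420104
P(M+4) = 3 × 0.572^1 × 0.428^2 = 0.314344
P(M+6) = 0.428^3 = 0.078403
The M+2 peak is largest (0.420104); scaling to 100 gives 44.55 : 100.00 : 74.83 : 18.66.

44.55 : 100.00 : 74.83 : 18.66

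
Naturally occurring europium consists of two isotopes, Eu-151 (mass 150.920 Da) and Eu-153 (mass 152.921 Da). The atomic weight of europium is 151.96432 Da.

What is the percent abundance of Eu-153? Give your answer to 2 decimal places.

Writing the weighted mean with unknown fraction x of Eu-151:
150.920·x + 152.921·(1 − x) = 151.96432
(150.920 − 152.921)·x = 151.96432 − 152.921
x = -0.95668 / -2.001 = 0.47810 → 47.81% Eu-151, 52.19% Eu-153.

52.19%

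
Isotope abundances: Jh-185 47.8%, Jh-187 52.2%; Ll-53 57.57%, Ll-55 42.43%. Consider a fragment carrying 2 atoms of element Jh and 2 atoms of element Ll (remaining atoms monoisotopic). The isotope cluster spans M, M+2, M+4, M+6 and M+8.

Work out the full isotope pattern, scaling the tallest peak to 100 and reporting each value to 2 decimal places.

20.18 : 73.82 : 100.00 : 59.42 : 13.07

Element Jh pattern (n=2): 0.228484 : 0.499032 : 0.272484
Element Ll pattern (n=2): 0.33143049 : 0.48853902 : 0.18003049
Convolve the two distributions (both contribute in 2-u steps):
  M: 0.228484×0.33143049 = 0.075727
  M+2: 0.228484×0.48853902 + 0.499032×0.33143049 = 0.277018
  M+4: 0.228484×0.18003049 + 0.499032×0.48853902 + 0.272484×0.33143049 = 0.375240
  M+6: 0.499032×0.18003049 + 0.272484×0.48853902 = 0.222960
  M+8: 0.272484×0.18003049 = 0.049055
Scale to base peak (0.375240) = 100: 20.18 : 73.82 : 100.00 : 59.42 : 13.07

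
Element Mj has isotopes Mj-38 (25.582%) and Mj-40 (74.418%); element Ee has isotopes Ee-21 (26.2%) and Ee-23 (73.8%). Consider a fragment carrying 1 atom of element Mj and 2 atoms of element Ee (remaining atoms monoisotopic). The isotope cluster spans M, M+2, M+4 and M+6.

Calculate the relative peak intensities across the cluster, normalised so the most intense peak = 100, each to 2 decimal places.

4.11 : 35.12 : 100.00 : 94.90

Element Mj pattern (n=1): 0.25582 : 0.74418
Element Ee pattern (n=2): 0.068644 : 0.386712 : 0.544644
Convolve the two distributions (both contribute in 2-u steps):
  M: 0.25582×0.068644 = 0.017561
  M+2: 0.25582×0.386712 + 0.74418×0.068644 = 0.150012
  M+4: 0.25582×0.544644 + 0.74418×0.386712 = 0.427114
  M+6: 0.74418×0.544644 = 0.405313
Scale to base peak (0.427114) = 100: 4.11 : 35.12 : 100.00 : 94.90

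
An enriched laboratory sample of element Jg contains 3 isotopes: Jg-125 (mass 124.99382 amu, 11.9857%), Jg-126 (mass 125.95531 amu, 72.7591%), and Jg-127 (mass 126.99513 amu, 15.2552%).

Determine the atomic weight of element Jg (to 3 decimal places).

Average mass = Σ (abundance × isotope mass) = 0.119857 × 124.99382 + 0.727591 × 125.95531 + 0.152552 × 126.99513
= 14.981384 + 91.643950 + 19.373361 = 125.998695 amu

125.999 amu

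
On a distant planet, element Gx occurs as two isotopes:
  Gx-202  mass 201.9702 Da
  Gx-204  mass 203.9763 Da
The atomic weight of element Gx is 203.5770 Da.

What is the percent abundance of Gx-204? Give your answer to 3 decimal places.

With x = fraction of Gx-202 (so Gx-204 is 1 − x):
201.9702·x + 203.9763·(1 − x) = 203.5770
(201.9702 − 203.9763)·x = 203.5770 − 203.9763
x = -0.3993 / -2.0061 = 0.19904 → 19.904% Gx-202, 80.096% Gx-204.

80.096%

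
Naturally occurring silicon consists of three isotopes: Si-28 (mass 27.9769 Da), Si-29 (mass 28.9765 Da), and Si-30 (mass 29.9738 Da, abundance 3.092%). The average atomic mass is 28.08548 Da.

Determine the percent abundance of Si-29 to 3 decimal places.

4.685%

Let x and y be the fractions of Si-28 and Si-29. Then x + y = 1 − 0.03092 = 0.96908 and 27.9769x + 28.9765y = 28.08548 − 0.03092×29.9738 = 27.158690104.
Substituting: 27.9769x + 28.9765(0.96908 − x) = 27.158690104
(27.9769 − 28.9765)x = -0.921856516  ⇒  x = 0.92223, y = 0.04685
Si-28: 92.223%, Si-29: 4.685%.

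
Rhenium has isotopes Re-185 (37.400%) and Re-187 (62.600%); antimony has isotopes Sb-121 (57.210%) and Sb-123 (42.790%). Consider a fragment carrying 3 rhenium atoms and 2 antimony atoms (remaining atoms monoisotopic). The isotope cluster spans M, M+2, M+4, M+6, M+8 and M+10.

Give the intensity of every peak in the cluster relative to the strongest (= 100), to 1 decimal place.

5.0 : 32.5 : 82.1 : 100.0 : 58.4 : 13.1

Rhenium pattern (n=3): 0.05231362 : 0.26268713 : 0.43968487 : 0.24531438
Antimony pattern (n=2): 0.32729841 : 0.48960318 : 0.18309841
Convolve the two distributions (both contribute in 2-u steps):
  M: 0.05231362×0.32729841 = 0.017122
  M+2: 0.05231362×0.48960318 + 0.26268713×0.32729841 = 0.111590
  M+4: 0.05231362×0.18309841 + 0.26268713×0.48960318 + 0.43968487×0.32729841 = 0.282099
  M+6: 0.26268713×0.18309841 + 0.43968487×0.48960318 + 0.24531438×0.32729841 = 0.343660
  M+8: 0.43968487×0.18309841 + 0.24531438×0.48960318 = 0.200612
  M+10: 0.24531438×0.18309841 = 0.044917
Scale to base peak (0.343660) = 100: 5.0 : 32.5 : 82.1 : 100.0 : 58.4 : 13.1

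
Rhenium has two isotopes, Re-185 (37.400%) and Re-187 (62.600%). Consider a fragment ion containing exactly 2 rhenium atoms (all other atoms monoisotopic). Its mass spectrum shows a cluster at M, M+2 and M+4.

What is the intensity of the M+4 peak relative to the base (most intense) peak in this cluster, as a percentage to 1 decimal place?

83.7%

Binomial terms of (0.37400 + 0.62600)^2: M 0.1399, M+2 0.4682, M+4 0.3919 → M+2 is the base peak.
P(M+2) = C(2,1) × 0.37400^1 × 0.62600^1 = 2 × 0.3740 × 0.6260 = 0.468248 (base)
P(M+4) = C(2,2) × 0.37400^0 × 0.62600^2 = 1 × 1.0000 × 0.391876 = 0.391876
Relative intensity = 0.391876 / 0.468248 × 100 = 83.7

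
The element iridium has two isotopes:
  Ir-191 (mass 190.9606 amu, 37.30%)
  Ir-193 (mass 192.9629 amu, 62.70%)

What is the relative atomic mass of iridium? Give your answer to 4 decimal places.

Average mass = Σ (abundance × isotope mass) = 0.3730 × 190.9606 + 0.6270 × 192.9629
= 71.22830 + 120.98774 = 192.21604 amu

192.2160 amu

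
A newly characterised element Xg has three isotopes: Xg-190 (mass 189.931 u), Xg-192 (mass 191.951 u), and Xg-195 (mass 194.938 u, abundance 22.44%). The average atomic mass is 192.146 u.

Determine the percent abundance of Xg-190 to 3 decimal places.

23.529%

Let x and y be the fractions of Xg-190 and Xg-192. Then x + y = 1 − 0.2244 = 0.7756 and 189.931x + 191.951y = 192.146 − 0.2244×194.938 = 148.4019128.
Substituting: 189.931x + 191.951(0.7756 − x) = 148.4019128
(189.931 − 191.951)x = -0.4752828  ⇒  x = 0.23529, y = 0.54031
Xg-190: 23.529%, Xg-192: 54.031%.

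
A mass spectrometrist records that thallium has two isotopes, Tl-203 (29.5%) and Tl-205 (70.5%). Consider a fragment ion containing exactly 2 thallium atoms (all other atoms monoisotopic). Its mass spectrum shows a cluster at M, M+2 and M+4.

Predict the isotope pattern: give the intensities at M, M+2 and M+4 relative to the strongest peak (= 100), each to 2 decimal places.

Each Tl atom is independently Tl-203 (p = 0.295) or Tl-205 (q = 0.705); the cluster is the binomial expansion (p + q)^2.
P(M) = 0.295^2 = 0.087025
P(M+2) = 2 × 0.295^1 × 0.705^1 = 0.415950
P(M+4) = 0.705^2 = 0.497025
The M+4 peak is largest (0.497025); scaling to 100 gives 17.51 : 83.69 : 100.00.

17.51 : 83.69 : 100.00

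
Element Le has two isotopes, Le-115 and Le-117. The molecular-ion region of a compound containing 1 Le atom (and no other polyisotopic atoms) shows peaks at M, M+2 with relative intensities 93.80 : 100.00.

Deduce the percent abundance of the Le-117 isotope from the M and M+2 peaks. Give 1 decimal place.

If p is the fraction of Le that is Le-115, then I(M+2)/I(M) = [C(1,1)·p^0·(1−p)] / p^1 = 1·(1−p)/p = 100.00/93.80 = 1.0661
(1−p)/p = 1.0661/1 = 1.0661  ⇒  p = 1/(1 + 1.0661) = 0.4840
Le-115: 48.4%, Le-117: 51.6%.

51.6%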